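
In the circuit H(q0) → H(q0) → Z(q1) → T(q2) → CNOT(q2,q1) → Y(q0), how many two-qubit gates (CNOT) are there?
1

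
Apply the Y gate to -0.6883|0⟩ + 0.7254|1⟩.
-0.7254i|0⟩ - 0.6883i|1⟩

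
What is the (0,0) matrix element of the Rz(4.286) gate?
(-0.5415 - 0.8407i)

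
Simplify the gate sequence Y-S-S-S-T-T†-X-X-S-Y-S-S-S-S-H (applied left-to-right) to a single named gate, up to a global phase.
H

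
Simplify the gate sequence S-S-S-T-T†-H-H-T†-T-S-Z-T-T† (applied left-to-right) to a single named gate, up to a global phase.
Z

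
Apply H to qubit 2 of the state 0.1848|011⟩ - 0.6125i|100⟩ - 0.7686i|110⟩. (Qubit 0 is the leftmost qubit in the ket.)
0.1307|010⟩ - 0.1307|011⟩ - 0.4331i|100⟩ - 0.4331i|101⟩ - 0.5435i|110⟩ - 0.5435i|111⟩

H on qubit 2 mixes each pair of kets that differ only in qubit 2: amplitudes (a, b) of (|…0…⟩, |…1…⟩) become ((a + b)/√2, (a − b)/√2). Kets absent from the input have amplitude 0.
(|010⟩, |011⟩): (a, b) = (0, 0.1848) → (0.1307, -0.1307)
(|100⟩, |101⟩): (a, b) = (-0.6125i, 0) → (-0.4331i, -0.4331i)
(|110⟩, |111⟩): (a, b) = (-0.7686i, 0) → (-0.5435i, -0.5435i)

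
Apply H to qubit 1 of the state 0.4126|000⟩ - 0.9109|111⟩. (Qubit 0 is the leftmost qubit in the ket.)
0.2918|000⟩ + 0.2918|010⟩ - 0.6441|101⟩ + 0.6441|111⟩

H on qubit 1 mixes each pair of kets that differ only in qubit 1: amplitudes (a, b) of (|…0…⟩, |…1…⟩) become ((a + b)/√2, (a − b)/√2). Kets absent from the input have amplitude 0.
(|000⟩, |010⟩): (a, b) = (0.4126, 0) → (0.2918, 0.2918)
(|101⟩, |111⟩): (a, b) = (0, -0.9109) → (-0.6441, 0.6441)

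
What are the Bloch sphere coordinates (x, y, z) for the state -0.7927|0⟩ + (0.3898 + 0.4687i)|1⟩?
(-0.618, -0.7431, 0.2567)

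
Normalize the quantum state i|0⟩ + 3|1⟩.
0.3162i|0⟩ + 0.9487|1⟩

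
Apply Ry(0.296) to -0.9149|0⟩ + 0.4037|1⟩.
-0.9644|0⟩ + 0.2644|1⟩

Ry(0.296) = [[cos(θ/2), −sin(θ/2)], [sin(θ/2), cos(θ/2)]]; θ = 0.296, cos(θ/2) ≈ 0.989068, sin(θ/2) ≈ 0.14746.
With a = amp(|0⟩) = -0.9149 and b = amp(|1⟩) = 0.4037:
new amp(|0⟩) = (0.989068)·a + (-0.14746)·b = -0.9644
new amp(|1⟩) = (0.14746)·a + (0.989068)·b = 0.2644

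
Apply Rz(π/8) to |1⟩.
(0.9808 + 0.1951i)|1⟩

Rz(π/8) = [[e^(−iθ/2), 0], [0, e^(iθ/2)]] with e^(±iθ/2) = cos(θ/2) ± i·sin(θ/2); θ = π/8, cos(θ/2) ≈ 0.980785, sin(θ/2) ≈ 0.19509.
With a = amp(|0⟩) = 0 and b = amp(|1⟩) = 1:
new amp(|0⟩) = (0.980785 - 0.19509i)·a = 0
new amp(|1⟩) = (0.980785 + 0.19509i)·b = (0.9808 + 0.1951i)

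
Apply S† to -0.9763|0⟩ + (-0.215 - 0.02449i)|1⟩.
-0.9763|0⟩ + (-0.02449 + 0.215i)|1⟩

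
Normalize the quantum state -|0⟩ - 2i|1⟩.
-1/√5|0⟩ - 0.8944i|1⟩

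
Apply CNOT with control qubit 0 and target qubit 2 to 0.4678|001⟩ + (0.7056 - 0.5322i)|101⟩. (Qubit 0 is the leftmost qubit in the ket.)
0.4678|001⟩ + (0.7056 - 0.5322i)|100⟩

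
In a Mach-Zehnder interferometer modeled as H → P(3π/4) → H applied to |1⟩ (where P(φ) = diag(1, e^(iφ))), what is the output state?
(0.8536 - (1/√8)i)|0⟩ + (0.1464 + (1/√8)i)|1⟩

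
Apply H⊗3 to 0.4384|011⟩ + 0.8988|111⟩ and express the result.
0.4728|000⟩ - 0.4728|001⟩ - 0.4728|010⟩ + 0.4728|011⟩ - 0.1628|100⟩ + 0.1628|101⟩ + 0.1628|110⟩ - 0.1628|111⟩

H⊗3 gives amp(|y⟩) = (1/2√2) Σ_x (−1)^(x·y) amp(|x⟩), where x·y is the number of positions in which both x and y have a 1.
|000⟩: (0.4384 + 0.8988)/(2√2) = 0.4728
|001⟩: (-0.4384 - 0.8988)/(2√2) = -0.4728
|010⟩: (-0.4384 - 0.8988)/(2√2) = -0.4728
|011⟩: (0.4384 + 0.8988)/(2√2) = 0.4728
|100⟩: (0.4384 - 0.8988)/(2√2) = -0.1628
|101⟩: (-0.4384 + 0.8988)/(2√2) = 0.1628
|110⟩: (-0.4384 + 0.8988)/(2√2) = 0.1628
|111⟩: (0.4384 - 0.8988)/(2√2) = -0.1628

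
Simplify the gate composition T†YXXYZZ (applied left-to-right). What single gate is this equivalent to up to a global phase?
T†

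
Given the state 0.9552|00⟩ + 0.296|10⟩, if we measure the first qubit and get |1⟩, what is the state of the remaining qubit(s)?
|0⟩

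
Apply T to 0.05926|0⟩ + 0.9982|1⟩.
0.05926|0⟩ + (0.7058 + 0.7058i)|1⟩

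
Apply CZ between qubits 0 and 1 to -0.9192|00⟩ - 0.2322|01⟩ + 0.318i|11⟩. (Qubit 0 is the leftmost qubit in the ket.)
-0.9192|00⟩ - 0.2322|01⟩ - 0.318i|11⟩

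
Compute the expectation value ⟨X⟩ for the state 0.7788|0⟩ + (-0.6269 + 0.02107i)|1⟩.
-0.9765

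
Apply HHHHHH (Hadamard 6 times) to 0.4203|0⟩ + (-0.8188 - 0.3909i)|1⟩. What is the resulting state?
0.4203|0⟩ + (-0.8188 - 0.3909i)|1⟩

H² = I, so an even number of Hadamards cancels: H^6 = I and the state is unchanged.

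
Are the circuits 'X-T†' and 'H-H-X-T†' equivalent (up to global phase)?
Yes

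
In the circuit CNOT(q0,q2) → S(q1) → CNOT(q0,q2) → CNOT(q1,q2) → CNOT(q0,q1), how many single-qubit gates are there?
1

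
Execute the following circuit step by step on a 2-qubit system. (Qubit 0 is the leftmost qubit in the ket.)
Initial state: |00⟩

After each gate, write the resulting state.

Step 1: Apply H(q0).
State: 1/√2|00⟩ + 1/√2|10⟩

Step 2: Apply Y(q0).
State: -(1/√2)i|00⟩ + (1/√2)i|10⟩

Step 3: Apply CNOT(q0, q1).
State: -(1/√2)i|00⟩ + (1/√2)i|11⟩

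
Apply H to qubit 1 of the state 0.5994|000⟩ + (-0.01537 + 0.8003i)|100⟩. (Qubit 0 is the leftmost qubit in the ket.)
0.4238|000⟩ + 0.4238|010⟩ + (-0.01087 + 0.5659i)|100⟩ + (-0.01087 + 0.5659i)|110⟩

H on qubit 1 mixes each pair of kets that differ only in qubit 1: amplitudes (a, b) of (|…0…⟩, |…1…⟩) become ((a + b)/√2, (a − b)/√2). Kets absent from the input have amplitude 0.
(|000⟩, |010⟩): (a, b) = (0.5994, 0) → (0.4238, 0.4238)
(|100⟩, |110⟩): (a, b) = ((-0.01537 + 0.8003i), 0) → ((-0.01087 + 0.5659i), (-0.01087 + 0.5659i))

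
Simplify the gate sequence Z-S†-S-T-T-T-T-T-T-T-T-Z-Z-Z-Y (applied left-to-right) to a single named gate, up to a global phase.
Y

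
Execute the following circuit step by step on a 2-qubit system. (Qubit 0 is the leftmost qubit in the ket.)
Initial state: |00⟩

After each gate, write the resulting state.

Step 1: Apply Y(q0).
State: i|10⟩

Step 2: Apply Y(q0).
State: |00⟩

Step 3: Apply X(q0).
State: |10⟩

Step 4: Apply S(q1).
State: |10⟩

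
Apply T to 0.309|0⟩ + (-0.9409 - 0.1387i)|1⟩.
0.309|0⟩ + (-0.5672 - 0.7634i)|1⟩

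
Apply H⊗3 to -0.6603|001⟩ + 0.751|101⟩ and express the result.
0.03207|000⟩ - 0.03207|001⟩ + 0.03207|010⟩ - 0.03207|011⟩ - 0.499|100⟩ + 0.499|101⟩ - 0.499|110⟩ + 0.499|111⟩

H⊗3 gives amp(|y⟩) = (1/2√2) Σ_x (−1)^(x·y) amp(|x⟩), where x·y is the number of positions in which both x and y have a 1.
|000⟩: (-0.6603 + 0.751)/(2√2) = 0.03207
|001⟩: (0.6603 - 0.751)/(2√2) = -0.03207
|010⟩: (-0.6603 + 0.751)/(2√2) = 0.03207
|011⟩: (0.6603 - 0.751)/(2√2) = -0.03207
|100⟩: (-0.6603 - 0.751)/(2√2) = -0.499
|101⟩: (0.6603 + 0.751)/(2√2) = 0.499
|110⟩: (-0.6603 - 0.751)/(2√2) = -0.499
|111⟩: (0.6603 + 0.751)/(2√2) = 0.499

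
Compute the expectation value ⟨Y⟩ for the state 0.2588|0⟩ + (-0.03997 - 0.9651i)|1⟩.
-0.4995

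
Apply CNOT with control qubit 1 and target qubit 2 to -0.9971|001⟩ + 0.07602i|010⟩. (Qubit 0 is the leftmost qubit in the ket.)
-0.9971|001⟩ + 0.07602i|011⟩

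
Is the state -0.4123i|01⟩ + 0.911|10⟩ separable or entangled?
Entangled

Writing the state as a|00⟩ + b|01⟩ + c|10⟩ + d|11⟩, it is a product state iff ad − bc = 0.
Here (a, b, c, d) = (0, -0.4123i, 0.911, 0): ad − bc = (0)(0) − (-0.4123i)(0.911) = 0.3756i ≠ 0, so the state is entangled.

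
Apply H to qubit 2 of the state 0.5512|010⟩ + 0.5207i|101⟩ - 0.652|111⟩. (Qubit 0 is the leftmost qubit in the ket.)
0.3898|010⟩ + 0.3898|011⟩ + 0.3682i|100⟩ - 0.3682i|101⟩ - 0.461|110⟩ + 0.461|111⟩

H on qubit 2 mixes each pair of kets that differ only in qubit 2: amplitudes (a, b) of (|…0…⟩, |…1…⟩) become ((a + b)/√2, (a − b)/√2). Kets absent from the input have amplitude 0.
(|010⟩, |011⟩): (a, b) = (0.5512, 0) → (0.3898, 0.3898)
(|100⟩, |101⟩): (a, b) = (0, 0.5207i) → (0.3682i, -0.3682i)
(|110⟩, |111⟩): (a, b) = (0, -0.652) → (-0.461, 0.461)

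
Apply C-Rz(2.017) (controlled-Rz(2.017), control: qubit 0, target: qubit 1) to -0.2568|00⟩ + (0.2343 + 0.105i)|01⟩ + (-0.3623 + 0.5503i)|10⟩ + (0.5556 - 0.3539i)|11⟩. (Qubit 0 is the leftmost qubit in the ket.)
-0.2568|00⟩ + (0.2343 + 0.105i)|01⟩ + (0.2724 + 0.5999i)|10⟩ + (0.5956 + 0.2814i)|11⟩

C-Rz(2.017) leaves the control-|0⟩ kets |00⟩, |01⟩ unchanged and applies Rz(2.017) to qubit 1 on the control-|1⟩ pair (|10⟩, |11⟩).
Rz(2.017) = [[e^(−iθ/2), 0], [0, e^(iθ/2)]] with e^(±iθ/2) = cos(θ/2) ± i·sin(θ/2); θ = 2.017, cos(θ/2) ≈ 0.53313, sin(θ/2) ≈ 0.846033.
With a = amp(|10⟩) = (-0.3623 + 0.5503i) and b = amp(|11⟩) = (0.5556 - 0.3539i):
new amp(|10⟩) = (0.53313 - 0.846033i)·a = (0.2724 + 0.5999i)
new amp(|11⟩) = (0.53313 + 0.846033i)·b = (0.5956 + 0.2814i)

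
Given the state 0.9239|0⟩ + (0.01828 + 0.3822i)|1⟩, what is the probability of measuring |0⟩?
0.8536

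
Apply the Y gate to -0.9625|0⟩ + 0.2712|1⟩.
-0.2712i|0⟩ - 0.9625i|1⟩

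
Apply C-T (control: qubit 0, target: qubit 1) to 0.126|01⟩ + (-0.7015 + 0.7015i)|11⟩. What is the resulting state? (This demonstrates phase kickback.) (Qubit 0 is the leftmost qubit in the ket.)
0.126|01⟩ - 0.9921|11⟩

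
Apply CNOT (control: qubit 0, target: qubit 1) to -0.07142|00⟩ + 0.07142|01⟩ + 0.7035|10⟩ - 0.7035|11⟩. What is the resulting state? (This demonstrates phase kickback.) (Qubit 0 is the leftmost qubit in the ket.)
-0.07142|00⟩ + 0.07142|01⟩ - 0.7035|10⟩ + 0.7035|11⟩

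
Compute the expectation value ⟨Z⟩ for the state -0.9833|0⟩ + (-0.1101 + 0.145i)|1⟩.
0.9337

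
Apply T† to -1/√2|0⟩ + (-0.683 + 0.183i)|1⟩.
-1/√2|0⟩ + (-1/√8 + 0.6124i)|1⟩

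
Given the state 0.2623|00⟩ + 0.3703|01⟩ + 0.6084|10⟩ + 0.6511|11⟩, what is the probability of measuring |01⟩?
0.1371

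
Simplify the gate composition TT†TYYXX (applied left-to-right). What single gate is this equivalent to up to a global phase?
T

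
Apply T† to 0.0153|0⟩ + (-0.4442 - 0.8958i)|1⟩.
0.0153|0⟩ + (-0.9475 - 0.3193i)|1⟩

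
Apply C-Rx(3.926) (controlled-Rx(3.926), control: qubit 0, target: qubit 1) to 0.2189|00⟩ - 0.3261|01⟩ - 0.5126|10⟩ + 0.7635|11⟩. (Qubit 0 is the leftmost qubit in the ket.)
0.2189|00⟩ - 0.3261|01⟩ + (0.1959 - 0.7055i)|10⟩ + (-0.2918 + 0.4737i)|11⟩

C-Rx(3.926) leaves the control-|0⟩ kets |00⟩, |01⟩ unchanged and applies Rx(3.926) to qubit 1 on the control-|1⟩ pair (|10⟩, |11⟩).
Rx(3.926) = [[cos(θ/2), −i·sin(θ/2)], [−i·sin(θ/2), cos(θ/2)]]; θ = 3.926, cos(θ/2) ≈ -0.382226, sin(θ/2) ≈ 0.924069.
With a = amp(|10⟩) = -0.5126 and b = amp(|11⟩) = 0.7635:
new amp(|10⟩) = (-0.382226)·a + (-0.924069i)·b = (0.1959 - 0.7055i)
new amp(|11⟩) = (-0.924069i)·a + (-0.382226)·b = (-0.2918 + 0.4737i)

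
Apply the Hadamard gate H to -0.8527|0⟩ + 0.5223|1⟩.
-0.2336|0⟩ - 0.9723|1⟩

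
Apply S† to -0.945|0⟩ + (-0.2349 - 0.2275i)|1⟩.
-0.945|0⟩ + (-0.2275 + 0.2349i)|1⟩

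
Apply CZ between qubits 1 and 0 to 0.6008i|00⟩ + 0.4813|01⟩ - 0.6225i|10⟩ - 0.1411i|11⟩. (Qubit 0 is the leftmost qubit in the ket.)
0.6008i|00⟩ + 0.4813|01⟩ - 0.6225i|10⟩ + 0.1411i|11⟩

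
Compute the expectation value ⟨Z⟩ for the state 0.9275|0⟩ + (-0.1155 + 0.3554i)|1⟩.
0.7206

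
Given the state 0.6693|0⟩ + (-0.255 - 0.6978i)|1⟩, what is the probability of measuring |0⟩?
0.448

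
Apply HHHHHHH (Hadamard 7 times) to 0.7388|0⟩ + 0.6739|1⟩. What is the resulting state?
0.9989|0⟩ + 0.04589|1⟩

H² = I, so H^7 = H: a single Hadamard. With (a, b) = (0.7388, 0.6739), H gives ((a + b)/√2, (a − b)/√2) = (0.9989, 0.04589).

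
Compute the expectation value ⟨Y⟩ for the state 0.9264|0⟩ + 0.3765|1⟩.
0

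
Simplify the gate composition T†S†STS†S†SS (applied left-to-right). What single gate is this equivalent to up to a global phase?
I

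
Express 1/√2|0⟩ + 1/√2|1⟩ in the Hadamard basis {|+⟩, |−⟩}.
|+⟩

With |ψ⟩ = α|0⟩ + β|1⟩, the Hadamard-basis coefficients are ⟨+|ψ⟩ = (α + β)/√2 and ⟨−|ψ⟩ = (α − β)/√2.
Here α = 1/√2, β = 1/√2: (α + β)/√2 = 1, (α − β)/√2 = 0.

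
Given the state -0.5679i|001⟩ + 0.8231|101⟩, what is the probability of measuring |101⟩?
0.6775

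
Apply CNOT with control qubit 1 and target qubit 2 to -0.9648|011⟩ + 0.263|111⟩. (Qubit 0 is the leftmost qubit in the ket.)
-0.9648|010⟩ + 0.263|110⟩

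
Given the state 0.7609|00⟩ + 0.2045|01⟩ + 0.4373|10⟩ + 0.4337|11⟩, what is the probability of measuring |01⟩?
0.04182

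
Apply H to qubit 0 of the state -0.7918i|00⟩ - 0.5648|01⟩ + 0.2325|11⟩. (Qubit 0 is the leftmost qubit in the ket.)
-0.5599i|00⟩ - 0.235|01⟩ - 0.5599i|10⟩ - 0.5638|11⟩

H on qubit 0 mixes each pair of kets that differ only in qubit 0: amplitudes (a, b) of (|…0…⟩, |…1…⟩) become ((a + b)/√2, (a − b)/√2). Kets absent from the input have amplitude 0.
(|00⟩, |10⟩): (a, b) = (-0.7918i, 0) → (-0.5599i, -0.5599i)
(|01⟩, |11⟩): (a, b) = (-0.5648, 0.2325) → (-0.235, -0.5638)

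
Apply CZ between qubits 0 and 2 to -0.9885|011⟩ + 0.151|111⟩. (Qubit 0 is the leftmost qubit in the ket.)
-0.9885|011⟩ - 0.151|111⟩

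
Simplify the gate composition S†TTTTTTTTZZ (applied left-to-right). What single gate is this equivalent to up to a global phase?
S†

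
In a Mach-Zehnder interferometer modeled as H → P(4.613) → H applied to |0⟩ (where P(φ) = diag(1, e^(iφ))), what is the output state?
(0.4504 - 0.4975i)|0⟩ + (0.5496 + 0.4975i)|1⟩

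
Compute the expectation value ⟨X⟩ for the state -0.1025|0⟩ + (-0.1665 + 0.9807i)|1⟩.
0.03413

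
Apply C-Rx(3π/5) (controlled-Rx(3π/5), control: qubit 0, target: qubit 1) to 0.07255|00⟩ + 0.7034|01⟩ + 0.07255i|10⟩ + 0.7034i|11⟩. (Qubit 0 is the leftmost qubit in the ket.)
0.07255|00⟩ + 0.7034|01⟩ + (0.5691 + 0.04264i)|10⟩ + (0.05869 + 0.4134i)|11⟩

C-Rx(3π/5) leaves the control-|0⟩ kets |00⟩, |01⟩ unchanged and applies Rx(3π/5) to qubit 1 on the control-|1⟩ pair (|10⟩, |11⟩).
Rx(3π/5) = [[cos(θ/2), −i·sin(θ/2)], [−i·sin(θ/2), cos(θ/2)]]; θ = 3π/5, cos(θ/2) ≈ 0.587785, sin(θ/2) ≈ 0.809017.
With a = amp(|10⟩) = 0.07255i and b = amp(|11⟩) = 0.7034i:
new amp(|10⟩) = (0.587785)·a + (-0.809017i)·b = (0.5691 + 0.04264i)
new amp(|11⟩) = (-0.809017i)·a + (0.587785)·b = (0.05869 + 0.4134i)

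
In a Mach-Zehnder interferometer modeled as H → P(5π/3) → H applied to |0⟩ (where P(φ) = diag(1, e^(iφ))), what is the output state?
(0.75 - 0.433i)|0⟩ + (0.25 + 0.433i)|1⟩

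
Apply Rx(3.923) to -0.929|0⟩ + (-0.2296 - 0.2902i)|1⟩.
(0.08547 + 0.2123i)|0⟩ + (0.08744 + 0.9695i)|1⟩

Rx(3.923) = [[cos(θ/2), −i·sin(θ/2)], [−i·sin(θ/2), cos(θ/2)]]; θ = 3.923, cos(θ/2) ≈ -0.380839, sin(θ/2) ≈ 0.924641.
With a = amp(|0⟩) = -0.929 and b = amp(|1⟩) = (-0.2296 - 0.2902i):
new amp(|0⟩) = (-0.380839)·a + (-0.924641i)·b = (0.08547 + 0.2123i)
new amp(|1⟩) = (-0.924641i)·a + (-0.380839)·b = (0.08744 + 0.9695i)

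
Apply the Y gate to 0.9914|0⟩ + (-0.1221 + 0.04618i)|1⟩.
(0.04618 + 0.1221i)|0⟩ + 0.9914i|1⟩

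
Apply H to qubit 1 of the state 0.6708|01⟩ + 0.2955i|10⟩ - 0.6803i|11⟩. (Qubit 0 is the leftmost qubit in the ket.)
0.4743|00⟩ - 0.4743|01⟩ - 0.2721i|10⟩ + 0.69i|11⟩

H on qubit 1 mixes each pair of kets that differ only in qubit 1: amplitudes (a, b) of (|…0…⟩, |…1…⟩) become ((a + b)/√2, (a − b)/√2). Kets absent from the input have amplitude 0.
(|00⟩, |01⟩): (a, b) = (0, 0.6708) → (0.4743, -0.4743)
(|10⟩, |11⟩): (a, b) = (0.2955i, -0.6803i) → (-0.2721i, 0.69i)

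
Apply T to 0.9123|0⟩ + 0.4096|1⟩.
0.9123|0⟩ + (0.2896 + 0.2896i)|1⟩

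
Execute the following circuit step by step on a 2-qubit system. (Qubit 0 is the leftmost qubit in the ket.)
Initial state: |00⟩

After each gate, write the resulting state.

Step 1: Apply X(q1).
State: |01⟩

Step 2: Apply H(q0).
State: 1/√2|01⟩ + 1/√2|11⟩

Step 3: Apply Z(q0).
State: 1/√2|01⟩ - 1/√2|11⟩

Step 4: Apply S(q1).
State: (1/√2)i|01⟩ - (1/√2)i|11⟩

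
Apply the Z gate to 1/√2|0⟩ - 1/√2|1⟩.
1/√2|0⟩ + 1/√2|1⟩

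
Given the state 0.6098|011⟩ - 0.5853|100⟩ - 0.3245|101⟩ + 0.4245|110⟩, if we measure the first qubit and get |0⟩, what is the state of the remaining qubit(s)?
|11⟩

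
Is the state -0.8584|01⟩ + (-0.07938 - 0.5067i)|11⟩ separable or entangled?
Separable

Writing the state as a|00⟩ + b|01⟩ + c|10⟩ + d|11⟩, it is a product state iff ad − bc = 0.
Here (a, b, c, d) = (0, -0.8584, 0, (-0.07938 - 0.5067i)): ad − bc = (0)(-0.07938 - 0.5067i) − (-0.8584)(0) = 0, so the state is separable.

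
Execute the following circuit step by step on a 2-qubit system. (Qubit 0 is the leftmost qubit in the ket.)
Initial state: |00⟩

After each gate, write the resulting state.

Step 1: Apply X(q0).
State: |10⟩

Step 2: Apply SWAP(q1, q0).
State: |01⟩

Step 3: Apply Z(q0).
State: |01⟩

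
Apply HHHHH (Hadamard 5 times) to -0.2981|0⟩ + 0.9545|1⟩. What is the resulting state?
0.4641|0⟩ - 0.8857|1⟩

H² = I, so H^5 = H: a single Hadamard. With (a, b) = (-0.2981, 0.9545), H gives ((a + b)/√2, (a − b)/√2) = (0.4641, -0.8857).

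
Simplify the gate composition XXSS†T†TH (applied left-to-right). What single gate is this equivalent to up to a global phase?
H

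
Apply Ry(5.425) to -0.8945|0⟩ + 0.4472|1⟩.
0.6274|0⟩ - 0.7788|1⟩

Ry(5.425) = [[cos(θ/2), −sin(θ/2)], [sin(θ/2), cos(θ/2)]]; θ = 5.425, cos(θ/2) ≈ -0.909344, sin(θ/2) ≈ 0.416046.
With a = amp(|0⟩) = -0.8945 and b = amp(|1⟩) = 0.4472:
new amp(|0⟩) = (-0.909344)·a + (-0.416046)·b = 0.6274
new amp(|1⟩) = (0.416046)·a + (-0.909344)·b = -0.7788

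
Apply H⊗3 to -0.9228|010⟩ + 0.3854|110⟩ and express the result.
-0.19|000⟩ - 0.19|001⟩ + 0.19|010⟩ + 0.19|011⟩ - 0.4625|100⟩ - 0.4625|101⟩ + 0.4625|110⟩ + 0.4625|111⟩

H⊗3 gives amp(|y⟩) = (1/2√2) Σ_x (−1)^(x·y) amp(|x⟩), where x·y is the number of positions in which both x and y have a 1.
|000⟩: (-0.9228 + 0.3854)/(2√2) = -0.19
|001⟩: (-0.9228 + 0.3854)/(2√2) = -0.19
|010⟩: (0.9228 - 0.3854)/(2√2) = 0.19
|011⟩: (0.9228 - 0.3854)/(2√2) = 0.19
|100⟩: (-0.9228 - 0.3854)/(2√2) = -0.4625
|101⟩: (-0.9228 - 0.3854)/(2√2) = -0.4625
|110⟩: (0.9228 + 0.3854)/(2√2) = 0.4625
|111⟩: (0.9228 + 0.3854)/(2√2) = 0.4625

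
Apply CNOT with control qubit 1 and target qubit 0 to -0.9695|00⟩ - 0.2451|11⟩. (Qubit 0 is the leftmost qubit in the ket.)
-0.9695|00⟩ - 0.2451|01⟩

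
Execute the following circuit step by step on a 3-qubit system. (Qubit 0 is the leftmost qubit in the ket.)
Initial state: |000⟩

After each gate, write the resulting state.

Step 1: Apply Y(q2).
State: i|001⟩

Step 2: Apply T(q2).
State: (-1/√2 + (1/√2)i)|001⟩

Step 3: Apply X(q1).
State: (-1/√2 + (1/√2)i)|011⟩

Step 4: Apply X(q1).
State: (-1/√2 + (1/√2)i)|001⟩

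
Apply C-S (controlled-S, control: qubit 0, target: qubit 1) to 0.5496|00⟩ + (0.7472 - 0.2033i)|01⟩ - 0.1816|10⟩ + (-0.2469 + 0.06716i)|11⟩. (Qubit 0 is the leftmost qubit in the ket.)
0.5496|00⟩ + (0.7472 - 0.2033i)|01⟩ - 0.1816|10⟩ + (-0.06716 - 0.2469i)|11⟩

C-S leaves the control-|0⟩ kets |00⟩, |01⟩ unchanged and applies S to qubit 1 on the control-|1⟩ pair (|10⟩, |11⟩).
S = [[1, 0], [0, i]].
With a = amp(|10⟩) = -0.1816 and b = amp(|11⟩) = (-0.2469 + 0.06716i):
new amp(|10⟩) = (1)·a = -0.1816
new amp(|11⟩) = (i)·b = (-0.06716 - 0.2469i)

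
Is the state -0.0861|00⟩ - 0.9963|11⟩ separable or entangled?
Entangled

Writing the state as a|00⟩ + b|01⟩ + c|10⟩ + d|11⟩, it is a product state iff ad − bc = 0.
Here (a, b, c, d) = (-0.0861, 0, 0, -0.9963): ad − bc = (-0.0861)(-0.9963) − (0)(0) = 0.08578 ≠ 0, so the state is entangled.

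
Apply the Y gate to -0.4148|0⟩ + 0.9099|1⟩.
-0.9099i|0⟩ - 0.4148i|1⟩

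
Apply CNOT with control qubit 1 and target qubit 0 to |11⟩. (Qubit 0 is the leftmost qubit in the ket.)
|01⟩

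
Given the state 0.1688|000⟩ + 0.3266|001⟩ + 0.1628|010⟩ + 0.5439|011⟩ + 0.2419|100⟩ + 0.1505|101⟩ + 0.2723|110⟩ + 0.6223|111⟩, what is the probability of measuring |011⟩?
0.2958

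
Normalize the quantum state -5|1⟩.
-|1⟩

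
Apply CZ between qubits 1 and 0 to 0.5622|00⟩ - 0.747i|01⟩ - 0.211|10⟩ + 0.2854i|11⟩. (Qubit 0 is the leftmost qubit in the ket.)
0.5622|00⟩ - 0.747i|01⟩ - 0.211|10⟩ - 0.2854i|11⟩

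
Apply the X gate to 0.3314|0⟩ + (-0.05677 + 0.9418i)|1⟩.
(-0.05677 + 0.9418i)|0⟩ + 0.3314|1⟩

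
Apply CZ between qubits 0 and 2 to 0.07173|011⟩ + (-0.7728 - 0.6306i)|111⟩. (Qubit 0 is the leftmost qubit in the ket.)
0.07173|011⟩ + (0.7728 + 0.6306i)|111⟩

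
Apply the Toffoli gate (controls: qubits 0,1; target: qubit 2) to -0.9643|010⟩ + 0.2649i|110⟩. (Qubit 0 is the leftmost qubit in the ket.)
-0.9643|010⟩ + 0.2649i|111⟩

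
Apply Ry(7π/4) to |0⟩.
-0.9239|0⟩ + 0.3827|1⟩

Ry(7π/4) = [[cos(θ/2), −sin(θ/2)], [sin(θ/2), cos(θ/2)]]; θ = 7π/4, cos(θ/2) ≈ -0.92388, sin(θ/2) ≈ 0.382683.
With a = amp(|0⟩) = 1 and b = amp(|1⟩) = 0:
new amp(|0⟩) = (-0.92388)·a + (-0.382683)·b = -0.9239
new amp(|1⟩) = (0.382683)·a + (-0.92388)·b = 0.3827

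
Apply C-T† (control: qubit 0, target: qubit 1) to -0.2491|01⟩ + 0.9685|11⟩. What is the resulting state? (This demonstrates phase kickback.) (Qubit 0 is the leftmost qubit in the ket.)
-0.2491|01⟩ + (0.6848 - 0.6848i)|11⟩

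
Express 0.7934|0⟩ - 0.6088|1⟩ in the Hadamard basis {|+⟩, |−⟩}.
0.1305|+⟩ + 0.9915|−⟩

With |ψ⟩ = α|0⟩ + β|1⟩, the Hadamard-basis coefficients are ⟨+|ψ⟩ = (α + β)/√2 and ⟨−|ψ⟩ = (α − β)/√2.
Here α = 0.7934, β = -0.6088: (α + β)/√2 = 0.1305, (α − β)/√2 = 0.9915.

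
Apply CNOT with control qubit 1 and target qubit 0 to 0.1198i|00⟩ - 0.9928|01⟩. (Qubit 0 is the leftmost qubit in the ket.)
0.1198i|00⟩ - 0.9928|11⟩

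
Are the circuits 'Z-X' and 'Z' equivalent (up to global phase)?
No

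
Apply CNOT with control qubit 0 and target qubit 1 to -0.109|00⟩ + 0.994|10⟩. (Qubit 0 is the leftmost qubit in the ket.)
-0.109|00⟩ + 0.994|11⟩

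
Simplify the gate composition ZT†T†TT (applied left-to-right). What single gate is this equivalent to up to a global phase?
Z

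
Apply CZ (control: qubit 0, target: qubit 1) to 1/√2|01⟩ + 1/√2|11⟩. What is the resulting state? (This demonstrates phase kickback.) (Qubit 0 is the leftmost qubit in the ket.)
1/√2|01⟩ - 1/√2|11⟩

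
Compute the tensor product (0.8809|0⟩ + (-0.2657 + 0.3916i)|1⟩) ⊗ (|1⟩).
0.8809|01⟩ + (-0.2657 + 0.3916i)|11⟩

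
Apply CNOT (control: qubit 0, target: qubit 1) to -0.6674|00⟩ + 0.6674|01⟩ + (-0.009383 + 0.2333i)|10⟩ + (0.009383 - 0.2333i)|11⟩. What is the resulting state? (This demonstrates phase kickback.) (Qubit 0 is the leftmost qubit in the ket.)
-0.6674|00⟩ + 0.6674|01⟩ + (0.009383 - 0.2333i)|10⟩ + (-0.009383 + 0.2333i)|11⟩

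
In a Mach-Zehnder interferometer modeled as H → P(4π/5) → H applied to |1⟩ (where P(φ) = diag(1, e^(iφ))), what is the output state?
(0.9045 - 0.2939i)|0⟩ + (0.09549 + 0.2939i)|1⟩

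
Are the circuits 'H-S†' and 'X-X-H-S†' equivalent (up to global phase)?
Yes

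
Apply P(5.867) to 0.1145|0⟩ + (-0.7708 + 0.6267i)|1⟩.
0.1145|0⟩ + (-0.4516 + 0.8848i)|1⟩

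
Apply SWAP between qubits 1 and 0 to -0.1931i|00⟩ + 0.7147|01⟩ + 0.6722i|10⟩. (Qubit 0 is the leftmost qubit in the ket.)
-0.1931i|00⟩ + 0.6722i|01⟩ + 0.7147|10⟩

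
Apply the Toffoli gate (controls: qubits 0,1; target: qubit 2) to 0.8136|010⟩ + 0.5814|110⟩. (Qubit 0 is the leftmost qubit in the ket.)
0.8136|010⟩ + 0.5814|111⟩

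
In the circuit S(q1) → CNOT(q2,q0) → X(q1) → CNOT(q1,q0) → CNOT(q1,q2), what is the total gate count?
5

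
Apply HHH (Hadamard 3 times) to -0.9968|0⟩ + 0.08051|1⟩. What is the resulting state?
-0.6479|0⟩ - 0.7618|1⟩

H² = I, so H^3 = H: a single Hadamard. With (a, b) = (-0.9968, 0.08051), H gives ((a + b)/√2, (a − b)/√2) = (-0.6479, -0.7618).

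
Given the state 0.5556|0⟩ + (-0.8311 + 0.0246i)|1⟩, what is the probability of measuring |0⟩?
0.3087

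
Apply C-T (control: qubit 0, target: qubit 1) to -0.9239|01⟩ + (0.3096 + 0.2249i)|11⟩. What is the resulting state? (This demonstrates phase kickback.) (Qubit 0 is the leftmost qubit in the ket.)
-0.9239|01⟩ + (0.05989 + 0.3779i)|11⟩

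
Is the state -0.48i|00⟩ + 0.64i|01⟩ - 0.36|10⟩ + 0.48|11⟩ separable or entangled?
Separable

Writing the state as a|00⟩ + b|01⟩ + c|10⟩ + d|11⟩, it is a product state iff ad − bc = 0.
Here (a, b, c, d) = (-0.48i, 0.64i, -0.36, 0.48): ad − bc = (-0.48i)(0.48) − (0.64i)(-0.36) = 0, so the state is separable.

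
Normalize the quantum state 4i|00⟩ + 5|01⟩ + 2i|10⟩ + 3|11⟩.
0.5443i|00⟩ + 0.6804|01⟩ + 0.2722i|10⟩ + 1/√6|11⟩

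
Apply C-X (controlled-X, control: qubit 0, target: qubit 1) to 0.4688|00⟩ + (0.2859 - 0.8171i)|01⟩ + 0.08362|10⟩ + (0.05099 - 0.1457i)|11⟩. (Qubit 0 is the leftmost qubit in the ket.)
0.4688|00⟩ + (0.2859 - 0.8171i)|01⟩ + (0.05099 - 0.1457i)|10⟩ + 0.08362|11⟩

C-X leaves the control-|0⟩ kets |00⟩, |01⟩ unchanged and applies X to qubit 1 on the control-|1⟩ pair (|10⟩, |11⟩).
X = [[0, 1], [1, 0]].
With a = amp(|10⟩) = 0.08362 and b = amp(|11⟩) = (0.05099 - 0.1457i):
new amp(|10⟩) = (1)·b = (0.05099 - 0.1457i)
new amp(|11⟩) = (1)·a = 0.08362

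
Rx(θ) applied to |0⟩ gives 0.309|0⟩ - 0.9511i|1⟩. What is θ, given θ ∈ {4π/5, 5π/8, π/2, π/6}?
4π/5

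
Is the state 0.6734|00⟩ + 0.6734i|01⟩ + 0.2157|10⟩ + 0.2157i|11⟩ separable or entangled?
Separable

Writing the state as a|00⟩ + b|01⟩ + c|10⟩ + d|11⟩, it is a product state iff ad − bc = 0.
Here (a, b, c, d) = (0.6734, 0.6734i, 0.2157, 0.2157i): ad − bc = (0.6734)(0.2157i) − (0.6734i)(0.2157) = 0, so the state is separable.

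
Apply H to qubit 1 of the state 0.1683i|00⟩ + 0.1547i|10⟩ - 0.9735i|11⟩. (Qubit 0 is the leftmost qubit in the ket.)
0.119i|00⟩ + 0.119i|01⟩ - 0.579i|10⟩ + 0.7978i|11⟩

H on qubit 1 mixes each pair of kets that differ only in qubit 1: amplitudes (a, b) of (|…0…⟩, |…1…⟩) become ((a + b)/√2, (a − b)/√2). Kets absent from the input have amplitude 0.
(|00⟩, |01⟩): (a, b) = (0.1683i, 0) → (0.119i, 0.119i)
(|10⟩, |11⟩): (a, b) = (0.1547i, -0.9735i) → (-0.579i, 0.7978i)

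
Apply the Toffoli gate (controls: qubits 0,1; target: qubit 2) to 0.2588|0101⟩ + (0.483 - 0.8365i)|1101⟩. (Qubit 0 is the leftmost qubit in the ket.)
0.2588|0101⟩ + (0.483 - 0.8365i)|1111⟩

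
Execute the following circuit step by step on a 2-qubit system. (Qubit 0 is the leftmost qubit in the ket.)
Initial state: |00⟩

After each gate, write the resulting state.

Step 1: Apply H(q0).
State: 1/√2|00⟩ + 1/√2|10⟩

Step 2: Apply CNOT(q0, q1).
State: 1/√2|00⟩ + 1/√2|11⟩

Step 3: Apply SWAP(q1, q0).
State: 1/√2|00⟩ + 1/√2|11⟩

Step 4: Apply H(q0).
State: 1/2|00⟩ + 1/2|01⟩ + 1/2|10⟩ - 1/2|11⟩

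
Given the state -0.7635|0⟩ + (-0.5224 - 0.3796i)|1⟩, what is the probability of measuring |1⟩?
0.417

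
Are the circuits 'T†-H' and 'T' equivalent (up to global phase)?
No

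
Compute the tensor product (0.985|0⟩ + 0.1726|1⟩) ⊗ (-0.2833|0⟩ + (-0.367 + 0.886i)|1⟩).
-0.2791|00⟩ + (-0.3615 + 0.8727i)|01⟩ - 0.0489|10⟩ + (-0.06334 + 0.1529i)|11⟩

amp(|b₁b₂…⟩) = product of the factor amplitudes for bits b₁, b₂, …; only kets whose every factor amplitude is nonzero survive.
|00⟩: (0.985)(-0.2833) = -0.2791
|01⟩: (0.985)(-0.367 + 0.886i) = (-0.3615 + 0.8727i)
|10⟩: (0.1726)(-0.2833) = -0.0489
|11⟩: (0.1726)(-0.367 + 0.886i) = (-0.06334 + 0.1529i)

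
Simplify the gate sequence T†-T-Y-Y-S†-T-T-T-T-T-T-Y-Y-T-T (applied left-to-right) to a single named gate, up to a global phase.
S†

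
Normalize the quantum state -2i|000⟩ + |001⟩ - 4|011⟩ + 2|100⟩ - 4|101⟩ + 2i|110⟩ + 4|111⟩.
-0.2561i|000⟩ + 0.128|001⟩ - 0.5121|011⟩ + 0.2561|100⟩ - 0.5121|101⟩ + 0.2561i|110⟩ + 0.5121|111⟩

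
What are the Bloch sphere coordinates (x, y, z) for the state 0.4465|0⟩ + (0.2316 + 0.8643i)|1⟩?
(0.2068, 0.7718, -0.6013)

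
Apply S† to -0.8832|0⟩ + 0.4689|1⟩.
-0.8832|0⟩ - 0.4689i|1⟩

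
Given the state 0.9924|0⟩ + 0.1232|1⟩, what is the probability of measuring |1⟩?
0.01518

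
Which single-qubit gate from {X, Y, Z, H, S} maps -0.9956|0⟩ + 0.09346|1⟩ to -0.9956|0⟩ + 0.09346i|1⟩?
S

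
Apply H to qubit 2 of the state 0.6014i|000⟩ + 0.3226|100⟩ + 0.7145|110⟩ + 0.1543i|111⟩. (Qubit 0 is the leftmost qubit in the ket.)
0.4253i|000⟩ + 0.4253i|001⟩ + 0.2281|100⟩ + 0.2281|101⟩ + (0.5052 + 0.1091i)|110⟩ + (0.5052 - 0.1091i)|111⟩

H on qubit 2 mixes each pair of kets that differ only in qubit 2: amplitudes (a, b) of (|…0…⟩, |…1…⟩) become ((a + b)/√2, (a − b)/√2). Kets absent from the input have amplitude 0.
(|000⟩, |001⟩): (a, b) = (0.6014i, 0) → (0.4253i, 0.4253i)
(|100⟩, |101⟩): (a, b) = (0.3226, 0) → (0.2281, 0.2281)
(|110⟩, |111⟩): (a, b) = (0.7145, 0.1543i) → ((0.5052 + 0.1091i), (0.5052 - 0.1091i))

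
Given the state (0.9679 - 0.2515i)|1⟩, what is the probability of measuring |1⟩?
1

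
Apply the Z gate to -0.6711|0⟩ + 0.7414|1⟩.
-0.6711|0⟩ - 0.7414|1⟩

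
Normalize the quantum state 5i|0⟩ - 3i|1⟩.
0.8575i|0⟩ - 0.5145i|1⟩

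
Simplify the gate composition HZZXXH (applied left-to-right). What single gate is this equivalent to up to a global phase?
I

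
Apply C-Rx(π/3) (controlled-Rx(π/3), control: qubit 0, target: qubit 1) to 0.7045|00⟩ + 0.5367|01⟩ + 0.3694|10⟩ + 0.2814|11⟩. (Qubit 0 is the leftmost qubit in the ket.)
0.7045|00⟩ + 0.5367|01⟩ + (0.3199 - 0.1407i)|10⟩ + (0.2437 - 0.1847i)|11⟩

C-Rx(π/3) leaves the control-|0⟩ kets |00⟩, |01⟩ unchanged and applies Rx(π/3) to qubit 1 on the control-|1⟩ pair (|10⟩, |11⟩).
Rx(π/3) = [[cos(θ/2), −i·sin(θ/2)], [−i·sin(θ/2), cos(θ/2)]]; θ = π/3, cos(θ/2) ≈ 0.866025, sin(θ/2) ≈ 0.5.
With a = amp(|10⟩) = 0.3694 and b = amp(|11⟩) = 0.2814:
new amp(|10⟩) = (0.866025)·a + (-0.5i)·b = (0.3199 - 0.1407i)
new amp(|11⟩) = (-0.5i)·a + (0.866025)·b = (0.2437 - 0.1847i)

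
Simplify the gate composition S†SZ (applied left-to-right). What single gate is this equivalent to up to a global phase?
Z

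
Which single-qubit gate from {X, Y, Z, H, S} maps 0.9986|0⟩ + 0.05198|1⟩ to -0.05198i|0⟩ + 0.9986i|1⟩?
Y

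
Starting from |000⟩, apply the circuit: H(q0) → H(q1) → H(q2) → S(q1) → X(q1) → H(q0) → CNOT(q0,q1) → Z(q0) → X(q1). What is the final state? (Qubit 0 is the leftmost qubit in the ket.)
1/2|000⟩ + 1/2|001⟩ + (1/2)i|010⟩ + (1/2)i|011⟩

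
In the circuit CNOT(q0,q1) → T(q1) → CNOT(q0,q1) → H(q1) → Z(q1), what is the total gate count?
5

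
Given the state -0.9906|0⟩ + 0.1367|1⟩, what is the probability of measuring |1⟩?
0.01869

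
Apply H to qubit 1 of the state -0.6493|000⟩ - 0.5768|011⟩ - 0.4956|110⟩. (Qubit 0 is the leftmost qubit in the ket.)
-0.4591|000⟩ - 0.4079|001⟩ - 0.4591|010⟩ + 0.4079|011⟩ - 0.3504|100⟩ + 0.3504|110⟩

H on qubit 1 mixes each pair of kets that differ only in qubit 1: amplitudes (a, b) of (|…0…⟩, |…1…⟩) become ((a + b)/√2, (a − b)/√2). Kets absent from the input have amplitude 0.
(|000⟩, |010⟩): (a, b) = (-0.6493, 0) → (-0.4591, -0.4591)
(|001⟩, |011⟩): (a, b) = (0, -0.5768) → (-0.4079, 0.4079)
(|100⟩, |110⟩): (a, b) = (0, -0.4956) → (-0.3504, 0.3504)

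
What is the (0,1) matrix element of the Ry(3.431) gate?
-0.9895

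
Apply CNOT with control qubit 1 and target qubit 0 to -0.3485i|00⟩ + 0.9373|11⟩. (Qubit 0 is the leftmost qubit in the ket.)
-0.3485i|00⟩ + 0.9373|01⟩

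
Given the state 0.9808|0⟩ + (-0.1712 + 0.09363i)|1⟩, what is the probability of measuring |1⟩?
0.03808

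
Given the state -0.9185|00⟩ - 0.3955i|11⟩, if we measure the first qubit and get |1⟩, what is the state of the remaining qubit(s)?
-i|1⟩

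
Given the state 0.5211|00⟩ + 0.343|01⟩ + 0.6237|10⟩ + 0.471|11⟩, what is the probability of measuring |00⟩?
0.2715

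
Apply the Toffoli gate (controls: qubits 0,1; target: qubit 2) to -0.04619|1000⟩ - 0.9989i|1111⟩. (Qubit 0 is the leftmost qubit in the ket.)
-0.04619|1000⟩ - 0.9989i|1101⟩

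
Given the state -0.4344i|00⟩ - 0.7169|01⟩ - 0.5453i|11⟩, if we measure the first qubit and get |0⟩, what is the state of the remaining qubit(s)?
-0.5182i|0⟩ - 0.8552|1⟩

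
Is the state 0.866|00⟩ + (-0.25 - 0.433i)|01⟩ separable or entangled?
Separable

Writing the state as a|00⟩ + b|01⟩ + c|10⟩ + d|11⟩, it is a product state iff ad − bc = 0.
Here (a, b, c, d) = (0.866, (-0.25 - 0.433i), 0, 0): ad − bc = (0.866)(0) − (-0.25 - 0.433i)(0) = 0, so the state is separable.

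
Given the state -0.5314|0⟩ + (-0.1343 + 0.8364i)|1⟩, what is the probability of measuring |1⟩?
0.7176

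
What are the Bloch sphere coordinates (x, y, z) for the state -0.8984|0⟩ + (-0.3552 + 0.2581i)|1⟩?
(0.6382, -0.4638, 0.6143)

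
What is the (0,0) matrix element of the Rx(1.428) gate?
0.7557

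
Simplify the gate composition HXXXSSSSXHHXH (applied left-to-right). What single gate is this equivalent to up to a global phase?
Z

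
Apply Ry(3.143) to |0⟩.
-0.0007037|0⟩ + |1⟩

Ry(3.143) = [[cos(θ/2), −sin(θ/2)], [sin(θ/2), cos(θ/2)]]; θ = 3.143, cos(θ/2) ≈ -0.000703673, sin(θ/2) ≈ 1.
With a = amp(|0⟩) = 1 and b = amp(|1⟩) = 0:
new amp(|0⟩) = (-0.000703673)·a + (-1)·b = -0.0007037
new amp(|1⟩) = (1)·a + (-0.000703673)·b = 1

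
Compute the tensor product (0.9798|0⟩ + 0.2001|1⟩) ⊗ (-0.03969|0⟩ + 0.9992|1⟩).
-0.03889|00⟩ + 0.979|01⟩ - 0.007942|10⟩ + 0.1999|11⟩

amp(|b₁b₂…⟩) = product of the factor amplitudes for bits b₁, b₂, …; only kets whose every factor amplitude is nonzero survive.
|00⟩: (0.9798)(-0.03969) = -0.03889
|01⟩: (0.9798)(0.9992) = 0.979
|10⟩: (0.2001)(-0.03969) = -0.007942
|11⟩: (0.2001)(0.9992) = 0.1999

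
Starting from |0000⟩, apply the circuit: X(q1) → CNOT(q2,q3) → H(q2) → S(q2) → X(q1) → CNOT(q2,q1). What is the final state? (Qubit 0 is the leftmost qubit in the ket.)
1/√2|0000⟩ + (1/√2)i|0110⟩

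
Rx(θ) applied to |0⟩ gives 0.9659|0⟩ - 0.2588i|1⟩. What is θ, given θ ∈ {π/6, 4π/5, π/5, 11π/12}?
π/6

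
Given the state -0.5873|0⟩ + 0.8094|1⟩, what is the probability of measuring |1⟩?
0.6551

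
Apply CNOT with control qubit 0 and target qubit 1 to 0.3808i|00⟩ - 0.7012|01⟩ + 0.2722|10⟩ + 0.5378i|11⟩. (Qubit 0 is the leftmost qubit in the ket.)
0.3808i|00⟩ - 0.7012|01⟩ + 0.5378i|10⟩ + 0.2722|11⟩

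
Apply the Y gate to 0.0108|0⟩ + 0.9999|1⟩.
-0.9999i|0⟩ + 0.0108i|1⟩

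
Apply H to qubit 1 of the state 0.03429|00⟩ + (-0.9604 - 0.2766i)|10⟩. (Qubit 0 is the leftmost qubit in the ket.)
0.02425|00⟩ + 0.02425|01⟩ + (-0.6791 - 0.1956i)|10⟩ + (-0.6791 - 0.1956i)|11⟩

H on qubit 1 mixes each pair of kets that differ only in qubit 1: amplitudes (a, b) of (|…0…⟩, |…1…⟩) become ((a + b)/√2, (a − b)/√2). Kets absent from the input have amplitude 0.
(|00⟩, |01⟩): (a, b) = (0.03429, 0) → (0.02425, 0.02425)
(|10⟩, |11⟩): (a, b) = ((-0.9604 - 0.2766i), 0) → ((-0.6791 - 0.1956i), (-0.6791 - 0.1956i))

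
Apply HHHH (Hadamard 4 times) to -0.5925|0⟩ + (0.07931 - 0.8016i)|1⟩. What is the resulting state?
-0.5925|0⟩ + (0.07931 - 0.8016i)|1⟩

H² = I, so an even number of Hadamards cancels: H^4 = I and the state is unchanged.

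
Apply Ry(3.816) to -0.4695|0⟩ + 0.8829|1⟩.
-0.6778|0⟩ - 0.7352|1⟩

Ry(3.816) = [[cos(θ/2), −sin(θ/2)], [sin(θ/2), cos(θ/2)]]; θ = 3.816, cos(θ/2) ≈ -0.33085, sin(θ/2) ≈ 0.943684.
With a = amp(|0⟩) = -0.4695 and b = amp(|1⟩) = 0.8829:
new amp(|0⟩) = (-0.33085)·a + (-0.943684)·b = -0.6778
new amp(|1⟩) = (0.943684)·a + (-0.33085)·b = -0.7352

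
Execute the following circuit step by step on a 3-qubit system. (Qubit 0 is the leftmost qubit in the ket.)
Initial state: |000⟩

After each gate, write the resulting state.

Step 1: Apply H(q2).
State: 1/√2|000⟩ + 1/√2|001⟩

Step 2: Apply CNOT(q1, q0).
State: 1/√2|000⟩ + 1/√2|001⟩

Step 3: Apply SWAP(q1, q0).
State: 1/√2|000⟩ + 1/√2|001⟩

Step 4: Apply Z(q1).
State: 1/√2|000⟩ + 1/√2|001⟩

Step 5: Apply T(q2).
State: 1/√2|000⟩ + (1/2 + (1/2)i)|001⟩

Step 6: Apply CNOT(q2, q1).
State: 1/√2|000⟩ + (1/2 + (1/2)i)|011⟩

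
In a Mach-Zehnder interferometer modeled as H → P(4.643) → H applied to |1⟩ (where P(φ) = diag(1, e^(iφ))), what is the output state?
(0.5347 + 0.4988i)|0⟩ + (0.4653 - 0.4988i)|1⟩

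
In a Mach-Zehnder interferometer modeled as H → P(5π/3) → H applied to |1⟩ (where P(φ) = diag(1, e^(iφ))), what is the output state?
(0.25 + 0.433i)|0⟩ + (0.75 - 0.433i)|1⟩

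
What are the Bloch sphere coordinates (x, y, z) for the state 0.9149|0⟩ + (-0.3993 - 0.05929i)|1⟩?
(-0.7306, -0.1085, 0.6741)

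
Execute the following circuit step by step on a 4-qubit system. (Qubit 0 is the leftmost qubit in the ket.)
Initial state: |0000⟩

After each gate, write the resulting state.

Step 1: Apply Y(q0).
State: i|1000⟩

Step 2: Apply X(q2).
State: i|1010⟩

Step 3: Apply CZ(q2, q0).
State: -i|1010⟩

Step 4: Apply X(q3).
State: -i|1011⟩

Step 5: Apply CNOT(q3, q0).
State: -i|0011⟩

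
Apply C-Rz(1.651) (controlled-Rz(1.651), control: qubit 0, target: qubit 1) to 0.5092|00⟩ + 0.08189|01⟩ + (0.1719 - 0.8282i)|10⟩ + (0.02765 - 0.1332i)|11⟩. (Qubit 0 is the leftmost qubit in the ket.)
0.5092|00⟩ + 0.08189|01⟩ + (-0.4921 - 0.688i)|10⟩ + (0.1166 - 0.07002i)|11⟩

C-Rz(1.651) leaves the control-|0⟩ kets |00⟩, |01⟩ unchanged and applies Rz(1.651) to qubit 1 on the control-|1⟩ pair (|10⟩, |11⟩).
Rz(1.651) = [[e^(−iθ/2), 0], [0, e^(iθ/2)]] with e^(±iθ/2) = cos(θ/2) ± i·sin(θ/2); θ = 1.651, cos(θ/2) ≈ 0.67819, sin(θ/2) ≈ 0.734887.
With a = amp(|10⟩) = (0.1719 - 0.8282i) and b = amp(|11⟩) = (0.02765 - 0.1332i):
new amp(|10⟩) = (0.67819 - 0.734887i)·a = (-0.4921 - 0.688i)
new amp(|11⟩) = (0.67819 + 0.734887i)·b = (0.1166 - 0.07002i)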